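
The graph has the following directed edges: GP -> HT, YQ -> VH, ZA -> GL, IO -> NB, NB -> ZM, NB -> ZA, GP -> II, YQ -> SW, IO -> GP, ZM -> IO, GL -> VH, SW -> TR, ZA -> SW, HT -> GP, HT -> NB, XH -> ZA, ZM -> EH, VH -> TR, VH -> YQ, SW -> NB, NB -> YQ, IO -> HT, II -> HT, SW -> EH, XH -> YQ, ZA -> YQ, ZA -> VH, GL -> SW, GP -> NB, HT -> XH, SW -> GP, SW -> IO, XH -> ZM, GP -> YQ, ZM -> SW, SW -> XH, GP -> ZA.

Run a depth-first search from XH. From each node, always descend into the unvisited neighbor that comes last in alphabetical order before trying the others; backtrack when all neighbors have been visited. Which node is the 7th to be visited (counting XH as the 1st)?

Visit XH
XH → ZM
ZM → SW
SW → TR
SW → NB
NB → ZA
ZA → YQ
YQ → VH
ZA → GL
SW → IO
IO → HT
HT → GP
GP → II
SW → EH

Visit order: XH, ZM, SW, TR, NB, ZA, YQ, VH, GL, IO, HT, GP, II, EH

YQ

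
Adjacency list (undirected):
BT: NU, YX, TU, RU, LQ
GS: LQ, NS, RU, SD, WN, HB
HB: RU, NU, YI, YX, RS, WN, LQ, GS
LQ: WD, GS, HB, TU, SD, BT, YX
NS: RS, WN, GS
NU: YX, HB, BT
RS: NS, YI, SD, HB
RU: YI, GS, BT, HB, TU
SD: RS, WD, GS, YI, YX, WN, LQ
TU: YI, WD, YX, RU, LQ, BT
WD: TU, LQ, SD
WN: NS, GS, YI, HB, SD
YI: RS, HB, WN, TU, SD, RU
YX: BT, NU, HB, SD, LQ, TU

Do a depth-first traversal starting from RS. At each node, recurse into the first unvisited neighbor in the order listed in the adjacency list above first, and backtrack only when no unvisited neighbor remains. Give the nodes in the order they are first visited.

RS -> NS -> WN -> GS -> LQ -> WD -> TU -> YI -> HB -> RU -> BT -> NU -> YX -> SD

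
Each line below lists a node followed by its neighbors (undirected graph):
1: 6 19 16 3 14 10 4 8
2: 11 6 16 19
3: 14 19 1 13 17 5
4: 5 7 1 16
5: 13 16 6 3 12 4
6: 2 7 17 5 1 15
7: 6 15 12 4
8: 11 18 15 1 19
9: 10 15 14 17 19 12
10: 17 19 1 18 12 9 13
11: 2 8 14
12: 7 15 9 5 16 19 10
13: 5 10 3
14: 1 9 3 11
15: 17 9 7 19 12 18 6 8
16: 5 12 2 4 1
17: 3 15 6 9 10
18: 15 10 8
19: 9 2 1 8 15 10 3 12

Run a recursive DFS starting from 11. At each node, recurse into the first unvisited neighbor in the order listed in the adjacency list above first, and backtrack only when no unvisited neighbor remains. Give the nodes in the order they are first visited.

11 2 6 7 15 17 3 14 1 19 9 10 18 8 12 5 13 16 4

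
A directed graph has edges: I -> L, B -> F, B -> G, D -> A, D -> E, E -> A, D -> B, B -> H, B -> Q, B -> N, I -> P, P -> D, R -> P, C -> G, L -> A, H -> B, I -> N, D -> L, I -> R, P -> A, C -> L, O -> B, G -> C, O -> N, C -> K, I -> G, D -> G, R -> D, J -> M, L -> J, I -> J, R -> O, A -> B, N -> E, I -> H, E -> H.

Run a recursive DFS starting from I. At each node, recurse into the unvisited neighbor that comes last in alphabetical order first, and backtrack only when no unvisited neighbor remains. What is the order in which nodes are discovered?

Visit I
I → R
R → P
P → D
D → L
L → J
J → M
L → A
A → B
B → Q
B → N
N → E
E → H
B → G
G → C
C → K
B → F
R → O

I, R, P, D, L, J, M, A, B, Q, N, E, H, G, C, K, F, O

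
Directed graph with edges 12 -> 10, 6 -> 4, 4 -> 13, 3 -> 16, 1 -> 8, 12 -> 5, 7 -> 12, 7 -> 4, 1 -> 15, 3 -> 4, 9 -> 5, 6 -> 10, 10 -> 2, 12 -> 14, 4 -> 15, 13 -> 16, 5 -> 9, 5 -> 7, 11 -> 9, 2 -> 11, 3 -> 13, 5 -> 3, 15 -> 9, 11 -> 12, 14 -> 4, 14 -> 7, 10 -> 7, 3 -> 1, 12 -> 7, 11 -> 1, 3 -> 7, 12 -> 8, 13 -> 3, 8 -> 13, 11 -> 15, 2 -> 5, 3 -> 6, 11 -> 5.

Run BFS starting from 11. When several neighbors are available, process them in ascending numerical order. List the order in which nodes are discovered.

Visit 11; enqueue 1, 5, 9, 12, 15 → queue [1, 5, 9, 12, 15]
Visit 1; enqueue 8 → queue [5, 9, 12, 15, 8]
Visit 5; enqueue 3, 7 → queue [9, 12, 15, 8, 3, 7]
Visit 9 → queue [12, 15, 8, 3, 7]
Visit 12; enqueue 10, 14 → queue [15, 8, 3, 7, 10, 14]
Visit 15 → queue [8, 3, 7, 10, 14]
Visit 8; enqueue 13 → queue [3, 7, 10, 14, 13]
Visit 3; enqueue 4, 6, 16 → queue [7, 10, 14, 13, 4, 6, 16]
Visit 7 → queue [10, 14, 13, 4, 6, 16]
Visit 10; enqueue 2 → queue [14, 13, 4, 6, 16, 2]
Visit 14 → queue [13, 4, 6, 16, 2]
Visit 13 → queue [4, 6, 16, 2]
Visit 4 → queue [6, 16, 2]
Visit 6 → queue [16, 2]
Visit 16 → queue [2]
Visit 2 → queue []

11 1 5 9 12 15 8 3 7 10 14 13 4 6 16 2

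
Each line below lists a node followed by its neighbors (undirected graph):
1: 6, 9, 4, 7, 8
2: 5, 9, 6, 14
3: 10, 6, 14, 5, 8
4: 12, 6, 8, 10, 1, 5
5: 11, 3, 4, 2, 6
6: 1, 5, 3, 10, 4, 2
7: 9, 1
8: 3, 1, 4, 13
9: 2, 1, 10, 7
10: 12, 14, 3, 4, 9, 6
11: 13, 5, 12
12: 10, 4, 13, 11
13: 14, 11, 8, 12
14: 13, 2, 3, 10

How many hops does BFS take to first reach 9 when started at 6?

2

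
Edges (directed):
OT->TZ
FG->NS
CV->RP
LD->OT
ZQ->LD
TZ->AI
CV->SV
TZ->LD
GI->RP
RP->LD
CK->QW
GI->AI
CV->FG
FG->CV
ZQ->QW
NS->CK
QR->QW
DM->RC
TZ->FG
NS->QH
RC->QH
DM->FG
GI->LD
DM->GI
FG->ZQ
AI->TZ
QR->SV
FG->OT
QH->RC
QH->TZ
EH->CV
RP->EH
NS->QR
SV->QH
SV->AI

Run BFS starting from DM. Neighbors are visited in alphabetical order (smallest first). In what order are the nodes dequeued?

Visit DM; enqueue FG, GI, RC → queue [FG, GI, RC]
Visit FG; enqueue CV, NS, OT, ZQ → queue [GI, RC, CV, NS, OT, ZQ]
Visit GI; enqueue AI, LD, RP → queue [RC, CV, NS, OT, ZQ, AI, LD, RP]
Visit RC; enqueue QH → queue [CV, NS, OT, ZQ, AI, LD, RP, QH]
Visit CV; enqueue SV → queue [NS, OT, ZQ, AI, LD, RP, QH, SV]
Visit NS; enqueue CK, QR → queue [OT, ZQ, AI, LD, RP, QH, SV, CK, QR]
Visit OT; enqueue TZ → queue [ZQ, AI, LD, RP, QH, SV, CK, QR, TZ]
Visit ZQ; enqueue QW → queue [AI, LD, RP, QH, SV, CK, QR, TZ, QW]
Visit AI → queue [LD, RP, QH, SV, CK, QR, TZ, QW]
Visit LD → queue [RP, QH, SV, CK, QR, TZ, QW]
Visit RP; enqueue EH → queue [QH, SV, CK, QR, TZ, QW, EH]
Visit QH → queue [SV, CK, QR, TZ, QW, EH]
Visit SV → queue [CK, QR, TZ, QW, EH]
Visit CK → queue [QR, TZ, QW, EH]
Visit QR → queue [TZ, QW, EH]
Visit TZ → queue [QW, EH]
Visit QW → queue [EH]
Visit EH → queue []

DM, FG, GI, RC, CV, NS, OT, ZQ, AI, LD, RP, QH, SV, CK, QR, TZ, QW, EH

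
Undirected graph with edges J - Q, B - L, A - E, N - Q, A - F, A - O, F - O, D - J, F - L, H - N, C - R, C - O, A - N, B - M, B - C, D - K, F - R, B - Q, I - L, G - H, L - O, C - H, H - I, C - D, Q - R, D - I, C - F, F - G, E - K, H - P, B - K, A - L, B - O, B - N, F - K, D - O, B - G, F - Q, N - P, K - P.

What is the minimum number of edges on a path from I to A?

2

Level 0: I
Level 1: D, H, L
Level 2: A, B, C, F, G, J, K, N, O, P
Level 3: E, M, Q, R
A first appears at level 2.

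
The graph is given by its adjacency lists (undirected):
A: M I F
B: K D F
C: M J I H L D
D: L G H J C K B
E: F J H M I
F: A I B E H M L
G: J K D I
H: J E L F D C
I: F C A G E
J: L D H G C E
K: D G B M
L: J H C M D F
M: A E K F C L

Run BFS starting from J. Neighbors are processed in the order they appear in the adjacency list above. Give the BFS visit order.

J L D H G C E M F K B I A

Visit J; enqueue L, D, H, G, C, E → queue [L, D, H, G, C, E]
Visit L; enqueue M, F → queue [D, H, G, C, E, M, F]
Visit D; enqueue K, B → queue [H, G, C, E, M, F, K, B]
Visit H → queue [G, C, E, M, F, K, B]
Visit G; enqueue I → queue [C, E, M, F, K, B, I]
Visit C → queue [E, M, F, K, B, I]
Visit E → queue [M, F, K, B, I]
Visit M; enqueue A → queue [F, K, B, I, A]
Visit F → queue [K, B, I, A]
Visit K → queue [B, I, A]
Visit B → queue [I, A]
Visit I → queue [A]
Visit A → queue []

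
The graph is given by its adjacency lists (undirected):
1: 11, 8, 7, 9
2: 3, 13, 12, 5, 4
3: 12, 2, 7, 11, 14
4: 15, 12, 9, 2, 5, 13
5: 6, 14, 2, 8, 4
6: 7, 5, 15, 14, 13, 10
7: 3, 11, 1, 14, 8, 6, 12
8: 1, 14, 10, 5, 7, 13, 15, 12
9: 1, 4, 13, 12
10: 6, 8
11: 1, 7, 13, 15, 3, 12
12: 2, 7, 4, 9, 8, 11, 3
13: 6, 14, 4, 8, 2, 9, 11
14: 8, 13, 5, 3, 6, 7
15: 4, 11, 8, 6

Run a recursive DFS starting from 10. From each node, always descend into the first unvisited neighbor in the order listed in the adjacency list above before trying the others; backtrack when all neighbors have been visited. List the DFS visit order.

10 6 7 3 12 2 13 14 8 1 11 15 4 9 5

Visit 10
10 → 6
6 → 7
7 → 3
3 → 12
12 → 2
2 → 13
13 → 14
14 → 8
8 → 1
1 → 11
11 → 15
15 → 4
4 → 9
4 → 5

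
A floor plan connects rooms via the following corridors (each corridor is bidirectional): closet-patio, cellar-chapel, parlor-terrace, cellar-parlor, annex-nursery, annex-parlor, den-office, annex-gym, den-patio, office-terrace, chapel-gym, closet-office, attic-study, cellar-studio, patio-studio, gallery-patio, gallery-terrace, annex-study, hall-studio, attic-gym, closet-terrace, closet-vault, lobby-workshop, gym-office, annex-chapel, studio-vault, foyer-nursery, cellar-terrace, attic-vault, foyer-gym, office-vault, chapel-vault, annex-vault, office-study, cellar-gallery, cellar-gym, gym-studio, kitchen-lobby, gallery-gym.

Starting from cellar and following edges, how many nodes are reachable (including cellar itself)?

BFS from cellar visits: cellar, chapel, gallery, gym, parlor, studio, terrace, annex, vault, patio, attic, foyer, office, hall, closet, nursery, study, den
Reachable nodes: 18 of 21 total.

18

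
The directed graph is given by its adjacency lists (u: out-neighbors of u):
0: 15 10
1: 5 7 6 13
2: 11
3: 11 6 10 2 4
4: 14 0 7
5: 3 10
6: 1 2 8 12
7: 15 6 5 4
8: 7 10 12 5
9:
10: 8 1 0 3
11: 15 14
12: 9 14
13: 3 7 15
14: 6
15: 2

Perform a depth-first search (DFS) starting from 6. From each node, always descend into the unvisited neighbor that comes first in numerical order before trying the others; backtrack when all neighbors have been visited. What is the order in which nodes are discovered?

Visit 6
6 → 1
1 → 5
5 → 3
3 → 2
2 → 11
11 → 14
11 → 15
3 → 4
4 → 0
0 → 10
10 → 8
8 → 7
8 → 12
12 → 9
1 → 13

6 -> 1 -> 5 -> 3 -> 2 -> 11 -> 14 -> 15 -> 4 -> 0 -> 10 -> 8 -> 7 -> 12 -> 9 -> 13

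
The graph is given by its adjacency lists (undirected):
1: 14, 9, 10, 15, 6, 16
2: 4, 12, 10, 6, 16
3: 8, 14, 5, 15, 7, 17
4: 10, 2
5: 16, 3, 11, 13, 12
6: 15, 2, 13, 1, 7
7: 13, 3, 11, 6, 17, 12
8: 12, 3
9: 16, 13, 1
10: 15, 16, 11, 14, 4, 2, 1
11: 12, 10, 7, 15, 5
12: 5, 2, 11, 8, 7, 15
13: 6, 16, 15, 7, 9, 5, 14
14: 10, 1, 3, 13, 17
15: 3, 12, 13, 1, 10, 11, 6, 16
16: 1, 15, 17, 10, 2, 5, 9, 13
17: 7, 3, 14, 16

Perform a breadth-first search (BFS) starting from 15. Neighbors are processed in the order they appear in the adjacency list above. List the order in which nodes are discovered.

Visit 15; enqueue 3, 12, 13, 1, 10, 11, 6, 16 → queue [3, 12, 13, 1, 10, 11, 6, 16]
Visit 3; enqueue 8, 14, 5, 7, 17 → queue [12, 13, 1, 10, 11, 6, 16, 8, 14, 5, 7, 17]
Visit 12; enqueue 2 → queue [13, 1, 10, 11, 6, 16, 8, 14, 5, 7, 17, 2]
Visit 13; enqueue 9 → queue [1, 10, 11, 6, 16, 8, 14, 5, 7, 17, 2, 9]
Visit 1 → queue [10, 11, 6, 16, 8, 14, 5, 7, 17, 2, 9]
Visit 10; enqueue 4 → queue [11, 6, 16, 8, 14, 5, 7, 17, 2, 9, 4]
Visit 11 → queue [6, 16, 8, 14, 5, 7, 17, 2, 9, 4]
Visit 6 → queue [16, 8, 14, 5, 7, 17, 2, 9, 4]
Visit 16 → queue [8, 14, 5, 7, 17, 2, 9, 4]
Visit 8 → queue [14, 5, 7, 17, 2, 9, 4]
Visit 14 → queue [5, 7, 17, 2, 9, 4]
Visit 5 → queue [7, 17, 2, 9, 4]
Visit 7 → queue [17, 2, 9, 4]
Visit 17 → queue [2, 9, 4]
Visit 2 → queue [9, 4]
Visit 9 → queue [4]
Visit 4 → queue []

15 3 12 13 1 10 11 6 16 8 14 5 7 17 2 9 4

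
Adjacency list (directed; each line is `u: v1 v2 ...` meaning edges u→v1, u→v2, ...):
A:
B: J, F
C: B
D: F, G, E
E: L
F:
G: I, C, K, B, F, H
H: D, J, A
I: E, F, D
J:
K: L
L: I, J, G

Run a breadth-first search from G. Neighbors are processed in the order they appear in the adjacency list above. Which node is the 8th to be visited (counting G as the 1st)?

E

Visit G; enqueue I, C, K, B, F, H → queue [I, C, K, B, F, H]
Visit I; enqueue E, D → queue [C, K, B, F, H, E, D]
Visit C → queue [K, B, F, H, E, D]
Visit K; enqueue L → queue [B, F, H, E, D, L]
Visit B; enqueue J → queue [F, H, E, D, L, J]
Visit F → queue [H, E, D, L, J]
Visit H; enqueue A → queue [E, D, L, J, A]
Visit E → queue [D, L, J, A]
Visit D → queue [L, J, A]
Visit L → queue [J, A]
Visit J → queue [A]
Visit A → queue []

Visit order: G, I, C, K, B, F, H, E, D, L, J, A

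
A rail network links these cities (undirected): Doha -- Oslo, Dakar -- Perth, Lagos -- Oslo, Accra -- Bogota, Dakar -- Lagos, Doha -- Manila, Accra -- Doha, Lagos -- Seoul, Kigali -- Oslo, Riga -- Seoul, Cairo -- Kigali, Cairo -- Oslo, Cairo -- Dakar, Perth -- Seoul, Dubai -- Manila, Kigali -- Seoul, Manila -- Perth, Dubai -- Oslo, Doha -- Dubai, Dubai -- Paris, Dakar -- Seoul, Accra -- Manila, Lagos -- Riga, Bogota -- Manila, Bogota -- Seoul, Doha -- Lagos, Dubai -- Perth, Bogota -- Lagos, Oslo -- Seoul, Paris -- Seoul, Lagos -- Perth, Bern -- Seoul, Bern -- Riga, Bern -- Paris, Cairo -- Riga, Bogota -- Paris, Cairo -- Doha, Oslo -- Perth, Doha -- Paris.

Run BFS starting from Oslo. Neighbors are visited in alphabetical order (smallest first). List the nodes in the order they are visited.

Oslo, Cairo, Doha, Dubai, Kigali, Lagos, Perth, Seoul, Dakar, Riga, Accra, Manila, Paris, Bogota, Bern

Visit Oslo; enqueue Cairo, Doha, Dubai, Kigali, Lagos, Perth, Seoul → queue [Cairo, Doha, Dubai, Kigali, Lagos, Perth, Seoul]
Visit Cairo; enqueue Dakar, Riga → queue [Doha, Dubai, Kigali, Lagos, Perth, Seoul, Dakar, Riga]
Visit Doha; enqueue Accra, Manila, Paris → queue [Dubai, Kigali, Lagos, Perth, Seoul, Dakar, Riga, Accra, Manila, Paris]
Visit Dubai → queue [Kigali, Lagos, Perth, Seoul, Dakar, Riga, Accra, Manila, Paris]
Visit Kigali → queue [Lagos, Perth, Seoul, Dakar, Riga, Accra, Manila, Paris]
Visit Lagos; enqueue Bogota → queue [Perth, Seoul, Dakar, Riga, Accra, Manila, Paris, Bogota]
Visit Perth → queue [Seoul, Dakar, Riga, Accra, Manila, Paris, Bogota]
Visit Seoul; enqueue Bern → queue [Dakar, Riga, Accra, Manila, Paris, Bogota, Bern]
Visit Dakar → queue [Riga, Accra, Manila, Paris, Bogota, Bern]
Visit Riga → queue [Accra, Manila, Paris, Bogota, Bern]
Visit Accra → queue [Manila, Paris, Bogota, Bern]
Visit Manila → queue [Paris, Bogota, Bern]
Visit Paris → queue [Bogota, Bern]
Visit Bogota → queue [Bern]
Visit Bern → queue []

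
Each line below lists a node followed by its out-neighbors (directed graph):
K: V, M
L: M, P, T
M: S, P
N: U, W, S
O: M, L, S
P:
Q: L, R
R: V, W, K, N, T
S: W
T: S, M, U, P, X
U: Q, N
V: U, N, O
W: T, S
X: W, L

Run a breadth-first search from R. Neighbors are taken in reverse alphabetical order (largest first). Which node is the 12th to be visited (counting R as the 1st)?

M

Visit R; enqueue W, V, T, N, K → queue [W, V, T, N, K]
Visit W; enqueue S → queue [V, T, N, K, S]
Visit V; enqueue U, O → queue [T, N, K, S, U, O]
Visit T; enqueue X, P, M → queue [N, K, S, U, O, X, P, M]
Visit N → queue [K, S, U, O, X, P, M]
Visit K → queue [S, U, O, X, P, M]
Visit S → queue [U, O, X, P, M]
Visit U; enqueue Q → queue [O, X, P, M, Q]
Visit O; enqueue L → queue [X, P, M, Q, L]
Visit X → queue [P, M, Q, L]
Visit P → queue [M, Q, L]
Visit M → queue [Q, L]
Visit Q → queue [L]
Visit L → queue []

Visit order: R, W, V, T, N, K, S, U, O, X, P, M, Q, L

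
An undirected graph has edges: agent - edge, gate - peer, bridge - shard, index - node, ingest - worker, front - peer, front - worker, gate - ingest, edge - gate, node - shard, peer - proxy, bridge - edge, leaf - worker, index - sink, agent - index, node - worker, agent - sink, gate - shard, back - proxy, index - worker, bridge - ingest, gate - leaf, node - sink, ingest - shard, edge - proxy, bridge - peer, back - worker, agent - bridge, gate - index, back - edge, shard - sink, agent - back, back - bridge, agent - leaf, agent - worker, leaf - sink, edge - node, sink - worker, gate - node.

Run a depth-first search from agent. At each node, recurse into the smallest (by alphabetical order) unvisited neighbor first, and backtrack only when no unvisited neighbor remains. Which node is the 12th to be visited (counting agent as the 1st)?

Visit agent
agent → back
back → bridge
bridge → edge
edge → gate
gate → index
index → node
node → shard
shard → ingest
ingest → worker
worker → front
front → peer
peer → proxy
worker → leaf
leaf → sink

Visit order: agent, back, bridge, edge, gate, index, node, shard, ingest, worker, front, peer, proxy, leaf, sink

peer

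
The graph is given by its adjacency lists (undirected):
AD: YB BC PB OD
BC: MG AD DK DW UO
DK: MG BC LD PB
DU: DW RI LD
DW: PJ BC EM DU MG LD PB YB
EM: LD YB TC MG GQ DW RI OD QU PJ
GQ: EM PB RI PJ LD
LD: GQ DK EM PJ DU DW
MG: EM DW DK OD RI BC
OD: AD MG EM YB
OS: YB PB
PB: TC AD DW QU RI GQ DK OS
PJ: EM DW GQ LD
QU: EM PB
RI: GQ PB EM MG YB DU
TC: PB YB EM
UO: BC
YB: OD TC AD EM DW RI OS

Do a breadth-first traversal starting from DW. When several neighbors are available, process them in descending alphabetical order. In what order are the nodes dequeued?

DW -> YB -> PJ -> PB -> MG -> LD -> EM -> DU -> BC -> TC -> RI -> OS -> OD -> AD -> GQ -> QU -> DK -> UO

Visit DW; enqueue YB, PJ, PB, MG, LD, EM, DU, BC → queue [YB, PJ, PB, MG, LD, EM, DU, BC]
Visit YB; enqueue TC, RI, OS, OD, AD → queue [PJ, PB, MG, LD, EM, DU, BC, TC, RI, OS, OD, AD]
Visit PJ; enqueue GQ → queue [PB, MG, LD, EM, DU, BC, TC, RI, OS, OD, AD, GQ]
Visit PB; enqueue QU, DK → queue [MG, LD, EM, DU, BC, TC, RI, OS, OD, AD, GQ, QU, DK]
Visit MG → queue [LD, EM, DU, BC, TC, RI, OS, OD, AD, GQ, QU, DK]
Visit LD → queue [EM, DU, BC, TC, RI, OS, OD, AD, GQ, QU, DK]
Visit EM → queue [DU, BC, TC, RI, OS, OD, AD, GQ, QU, DK]
Visit DU → queue [BC, TC, RI, OS, OD, AD, GQ, QU, DK]
Visit BC; enqueue UO → queue [TC, RI, OS, OD, AD, GQ, QU, DK, UO]
Visit TC → queue [RI, OS, OD, AD, GQ, QU, DK, UO]
Visit RI → queue [OS, OD, AD, GQ, QU, DK, UO]
Visit OS → queue [OD, AD, GQ, QU, DK, UO]
Visit OD → queue [AD, GQ, QU, DK, UO]
Visit AD → queue [GQ, QU, DK, UO]
Visit GQ → queue [QU, DK, UO]
Visit QU → queue [DK, UO]
Visit DK → queue [UO]
Visit UO → queue []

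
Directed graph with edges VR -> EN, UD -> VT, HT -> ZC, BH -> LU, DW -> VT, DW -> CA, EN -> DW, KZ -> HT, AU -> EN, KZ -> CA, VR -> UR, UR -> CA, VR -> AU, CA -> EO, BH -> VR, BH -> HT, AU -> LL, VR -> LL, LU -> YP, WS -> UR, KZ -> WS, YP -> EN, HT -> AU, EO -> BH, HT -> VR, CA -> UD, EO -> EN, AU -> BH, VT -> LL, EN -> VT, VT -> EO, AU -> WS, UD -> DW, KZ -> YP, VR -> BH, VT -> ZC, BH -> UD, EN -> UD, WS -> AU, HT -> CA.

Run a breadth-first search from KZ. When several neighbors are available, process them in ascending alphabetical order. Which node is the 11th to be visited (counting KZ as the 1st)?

Visit KZ; enqueue CA, HT, WS, YP → queue [CA, HT, WS, YP]
Visit CA; enqueue EO, UD → queue [HT, WS, YP, EO, UD]
Visit HT; enqueue AU, VR, ZC → queue [WS, YP, EO, UD, AU, VR, ZC]
Visit WS; enqueue UR → queue [YP, EO, UD, AU, VR, ZC, UR]
Visit YP; enqueue EN → queue [EO, UD, AU, VR, ZC, UR, EN]
Visit EO; enqueue BH → queue [UD, AU, VR, ZC, UR, EN, BH]
Visit UD; enqueue DW, VT → queue [AU, VR, ZC, UR, EN, BH, DW, VT]
Visit AU; enqueue LL → queue [VR, ZC, UR, EN, BH, DW, VT, LL]
Visit VR → queue [ZC, UR, EN, BH, DW, VT, LL]
Visit ZC → queue [UR, EN, BH, DW, VT, LL]
Visit UR → queue [EN, BH, DW, VT, LL]
Visit EN → queue [BH, DW, VT, LL]
Visit BH; enqueue LU → queue [DW, VT, LL, LU]
Visit DW → queue [VT, LL, LU]
Visit VT → queue [LL, LU]
Visit LL → queue [LU]
Visit LU → queue []

Visit order: KZ, CA, HT, WS, YP, EO, UD, AU, VR, ZC, UR, EN, BH, DW, VT, LL, LU

UR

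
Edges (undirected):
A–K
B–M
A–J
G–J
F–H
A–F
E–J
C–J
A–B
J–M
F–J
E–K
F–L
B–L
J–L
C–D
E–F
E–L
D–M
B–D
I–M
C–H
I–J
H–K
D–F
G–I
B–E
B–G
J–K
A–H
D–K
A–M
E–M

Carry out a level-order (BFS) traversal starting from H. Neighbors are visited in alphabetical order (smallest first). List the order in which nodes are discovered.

Visit H; enqueue A, C, F, K → queue [A, C, F, K]
Visit A; enqueue B, J, M → queue [C, F, K, B, J, M]
Visit C; enqueue D → queue [F, K, B, J, M, D]
Visit F; enqueue E, L → queue [K, B, J, M, D, E, L]
Visit K → queue [B, J, M, D, E, L]
Visit B; enqueue G → queue [J, M, D, E, L, G]
Visit J; enqueue I → queue [M, D, E, L, G, I]
Visit M → queue [D, E, L, G, I]
Visit D → queue [E, L, G, I]
Visit E → queue [L, G, I]
Visit L → queue [G, I]
Visit G → queue [I]
Visit I → queue []

H → A → C → F → K → B → J → M → D → E → L → G → I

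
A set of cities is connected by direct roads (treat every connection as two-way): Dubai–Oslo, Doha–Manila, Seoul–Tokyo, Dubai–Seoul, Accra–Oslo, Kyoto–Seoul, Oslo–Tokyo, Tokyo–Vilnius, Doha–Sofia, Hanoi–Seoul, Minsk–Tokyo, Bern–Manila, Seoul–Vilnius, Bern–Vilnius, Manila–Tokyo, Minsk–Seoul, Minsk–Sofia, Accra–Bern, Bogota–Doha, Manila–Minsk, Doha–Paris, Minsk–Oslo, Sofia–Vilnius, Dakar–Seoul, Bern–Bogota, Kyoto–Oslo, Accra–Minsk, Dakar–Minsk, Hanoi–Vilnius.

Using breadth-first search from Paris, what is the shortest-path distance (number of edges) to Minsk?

Level 0: Paris
Level 1: Doha
Level 2: Bogota, Manila, Sofia
Level 3: Bern, Minsk, Tokyo, Vilnius
Level 4: Accra, Dakar, Hanoi, Oslo, Seoul
Level 5: Dubai, Kyoto
Minsk first appears at level 3.

3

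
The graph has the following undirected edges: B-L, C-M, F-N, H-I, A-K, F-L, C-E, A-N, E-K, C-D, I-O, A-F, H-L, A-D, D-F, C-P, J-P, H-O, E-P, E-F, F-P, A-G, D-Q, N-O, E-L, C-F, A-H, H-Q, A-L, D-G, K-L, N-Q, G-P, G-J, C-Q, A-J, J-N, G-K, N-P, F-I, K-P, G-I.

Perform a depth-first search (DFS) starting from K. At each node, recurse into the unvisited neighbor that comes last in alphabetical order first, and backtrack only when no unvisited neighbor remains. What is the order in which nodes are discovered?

K → P → N → Q → H → O → I → G → J → A → L → F → E → C → M → D → B

Visit K
K → P
P → N
N → Q
Q → H
H → O
O → I
I → G
G → J
J → A
A → L
L → F
F → E
E → C
C → M
C → D
L → B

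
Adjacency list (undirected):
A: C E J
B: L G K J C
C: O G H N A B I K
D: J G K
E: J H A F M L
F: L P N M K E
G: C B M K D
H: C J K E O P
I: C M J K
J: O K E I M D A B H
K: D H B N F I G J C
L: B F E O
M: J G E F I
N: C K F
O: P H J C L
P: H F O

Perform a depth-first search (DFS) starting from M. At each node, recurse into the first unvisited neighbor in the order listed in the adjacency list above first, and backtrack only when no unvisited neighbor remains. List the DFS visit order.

Visit M
M → J
J → O
O → P
P → H
H → C
C → G
G → B
B → L
L → F
F → N
N → K
K → D
K → I
F → E
E → A

M, J, O, P, H, C, G, B, L, F, N, K, D, I, E, A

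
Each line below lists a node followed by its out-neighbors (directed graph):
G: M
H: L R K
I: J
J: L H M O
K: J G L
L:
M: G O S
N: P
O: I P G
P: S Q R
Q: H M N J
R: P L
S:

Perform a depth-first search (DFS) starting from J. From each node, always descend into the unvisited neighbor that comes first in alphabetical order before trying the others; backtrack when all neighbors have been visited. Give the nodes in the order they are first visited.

Visit J
J → H
H → K
K → G
G → M
M → O
O → I
O → P
P → Q
Q → N
P → R
R → L
P → S

J, H, K, G, M, O, I, P, Q, N, R, L, S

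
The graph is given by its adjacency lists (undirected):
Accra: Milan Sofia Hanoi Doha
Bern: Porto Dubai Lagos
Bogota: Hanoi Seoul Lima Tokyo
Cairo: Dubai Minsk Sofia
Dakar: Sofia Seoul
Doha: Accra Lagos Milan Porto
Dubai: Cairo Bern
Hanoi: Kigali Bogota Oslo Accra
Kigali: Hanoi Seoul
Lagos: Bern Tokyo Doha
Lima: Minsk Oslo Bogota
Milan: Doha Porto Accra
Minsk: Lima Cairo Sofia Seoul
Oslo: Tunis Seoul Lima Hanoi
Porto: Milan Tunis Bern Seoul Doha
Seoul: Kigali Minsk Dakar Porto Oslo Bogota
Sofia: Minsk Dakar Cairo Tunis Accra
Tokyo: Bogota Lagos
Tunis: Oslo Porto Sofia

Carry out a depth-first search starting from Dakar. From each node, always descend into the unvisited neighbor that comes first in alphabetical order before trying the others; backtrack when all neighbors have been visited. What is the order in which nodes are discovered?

Visit Dakar
Dakar → Seoul
Seoul → Bogota
Bogota → Hanoi
Hanoi → Accra
Accra → Doha
Doha → Lagos
Lagos → Bern
Bern → Dubai
Dubai → Cairo
Cairo → Minsk
Minsk → Lima
Lima → Oslo
Oslo → Tunis
Tunis → Porto
Porto → Milan
Tunis → Sofia
Lagos → Tokyo
Hanoi → Kigali

Dakar, Seoul, Bogota, Hanoi, Accra, Doha, Lagos, Bern, Dubai, Cairo, Minsk, Lima, Oslo, Tunis, Porto, Milan, Sofia, Tokyo, Kigali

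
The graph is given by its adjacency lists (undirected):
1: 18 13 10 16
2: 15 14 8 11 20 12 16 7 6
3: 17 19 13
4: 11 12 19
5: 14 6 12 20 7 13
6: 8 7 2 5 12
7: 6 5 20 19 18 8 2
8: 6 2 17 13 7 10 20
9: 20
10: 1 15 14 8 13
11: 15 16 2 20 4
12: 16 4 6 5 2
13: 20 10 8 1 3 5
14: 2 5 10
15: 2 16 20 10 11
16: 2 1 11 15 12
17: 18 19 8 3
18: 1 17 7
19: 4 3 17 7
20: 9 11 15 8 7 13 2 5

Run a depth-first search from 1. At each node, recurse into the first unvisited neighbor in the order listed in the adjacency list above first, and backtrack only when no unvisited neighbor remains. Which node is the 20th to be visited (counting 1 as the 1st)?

Visit 1
1 → 18
18 → 17
17 → 19
19 → 4
4 → 11
11 → 15
15 → 2
2 → 14
14 → 5
5 → 6
6 → 8
8 → 13
13 → 20
20 → 9
20 → 7
13 → 10
13 → 3
6 → 12
12 → 16

Visit order: 1, 18, 17, 19, 4, 11, 15, 2, 14, 5, 6, 8, 13, 20, 9, 7, 10, 3, 12, 16

16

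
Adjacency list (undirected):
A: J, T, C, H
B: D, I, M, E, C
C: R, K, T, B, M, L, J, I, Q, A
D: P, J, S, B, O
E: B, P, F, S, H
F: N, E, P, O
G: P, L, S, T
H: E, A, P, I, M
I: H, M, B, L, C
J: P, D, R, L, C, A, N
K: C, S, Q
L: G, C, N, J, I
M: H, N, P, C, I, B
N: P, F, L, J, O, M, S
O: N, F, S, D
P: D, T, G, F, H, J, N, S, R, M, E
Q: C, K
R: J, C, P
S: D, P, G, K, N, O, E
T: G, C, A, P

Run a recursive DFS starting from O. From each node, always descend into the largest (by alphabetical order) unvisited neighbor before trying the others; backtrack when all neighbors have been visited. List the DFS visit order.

O S P T G L N M I H E F B D J R C Q K A

Visit O
O → S
S → P
P → T
T → G
G → L
L → N
N → M
M → I
I → H
H → E
E → F
E → B
B → D
D → J
J → R
R → C
C → Q
Q → K
C → A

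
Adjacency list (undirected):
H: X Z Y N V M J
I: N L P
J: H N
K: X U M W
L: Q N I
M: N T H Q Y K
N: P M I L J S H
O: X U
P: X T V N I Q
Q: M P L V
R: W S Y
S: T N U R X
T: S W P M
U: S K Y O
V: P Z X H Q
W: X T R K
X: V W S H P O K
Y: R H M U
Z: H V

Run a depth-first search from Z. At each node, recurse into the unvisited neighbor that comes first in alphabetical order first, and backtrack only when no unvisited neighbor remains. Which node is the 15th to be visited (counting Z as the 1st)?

Visit Z
Z → H
H → J
J → N
N → I
I → L
L → Q
Q → M
M → K
K → U
U → O
O → X
X → P
P → T
T → S
S → R
R → W
R → Y
P → V

Visit order: Z, H, J, N, I, L, Q, M, K, U, O, X, P, T, S, R, W, Y, V

S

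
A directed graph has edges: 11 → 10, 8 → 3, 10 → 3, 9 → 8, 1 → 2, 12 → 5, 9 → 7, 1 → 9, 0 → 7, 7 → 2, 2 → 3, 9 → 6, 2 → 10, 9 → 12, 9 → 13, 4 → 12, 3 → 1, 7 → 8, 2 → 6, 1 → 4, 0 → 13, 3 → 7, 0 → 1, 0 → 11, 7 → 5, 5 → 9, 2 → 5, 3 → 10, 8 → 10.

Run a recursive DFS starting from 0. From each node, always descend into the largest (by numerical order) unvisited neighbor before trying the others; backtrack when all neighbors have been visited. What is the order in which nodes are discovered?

Visit 0
0 → 13
0 → 11
11 → 10
10 → 3
3 → 7
7 → 8
7 → 5
5 → 9
9 → 12
9 → 6
7 → 2
3 → 1
1 → 4

0 -> 13 -> 11 -> 10 -> 3 -> 7 -> 8 -> 5 -> 9 -> 12 -> 6 -> 2 -> 1 -> 4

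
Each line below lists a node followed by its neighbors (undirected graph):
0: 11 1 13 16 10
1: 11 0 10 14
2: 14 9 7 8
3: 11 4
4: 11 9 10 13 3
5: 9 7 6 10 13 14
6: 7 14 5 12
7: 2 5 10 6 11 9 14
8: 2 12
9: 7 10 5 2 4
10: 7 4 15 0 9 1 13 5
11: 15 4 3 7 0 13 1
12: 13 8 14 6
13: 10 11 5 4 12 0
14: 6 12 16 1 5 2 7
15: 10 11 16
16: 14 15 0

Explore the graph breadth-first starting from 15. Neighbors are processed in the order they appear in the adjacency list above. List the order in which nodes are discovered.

Visit 15; enqueue 10, 11, 16 → queue [10, 11, 16]
Visit 10; enqueue 7, 4, 0, 9, 1, 13, 5 → queue [11, 16, 7, 4, 0, 9, 1, 13, 5]
Visit 11; enqueue 3 → queue [16, 7, 4, 0, 9, 1, 13, 5, 3]
Visit 16; enqueue 14 → queue [7, 4, 0, 9, 1, 13, 5, 3, 14]
Visit 7; enqueue 2, 6 → queue [4, 0, 9, 1, 13, 5, 3, 14, 2, 6]
Visit 4 → queue [0, 9, 1, 13, 5, 3, 14, 2, 6]
Visit 0 → queue [9, 1, 13, 5, 3, 14, 2, 6]
Visit 9 → queue [1, 13, 5, 3, 14, 2, 6]
Visit 1 → queue [13, 5, 3, 14, 2, 6]
Visit 13; enqueue 12 → queue [5, 3, 14, 2, 6, 12]
Visit 5 → queue [3, 14, 2, 6, 12]
Visit 3 → queue [14, 2, 6, 12]
Visit 14 → queue [2, 6, 12]
Visit 2; enqueue 8 → queue [6, 12, 8]
Visit 6 → queue [12, 8]
Visit 12 → queue [8]
Visit 8 → queue []

15, 10, 11, 16, 7, 4, 0, 9, 1, 13, 5, 3, 14, 2, 6, 12, 8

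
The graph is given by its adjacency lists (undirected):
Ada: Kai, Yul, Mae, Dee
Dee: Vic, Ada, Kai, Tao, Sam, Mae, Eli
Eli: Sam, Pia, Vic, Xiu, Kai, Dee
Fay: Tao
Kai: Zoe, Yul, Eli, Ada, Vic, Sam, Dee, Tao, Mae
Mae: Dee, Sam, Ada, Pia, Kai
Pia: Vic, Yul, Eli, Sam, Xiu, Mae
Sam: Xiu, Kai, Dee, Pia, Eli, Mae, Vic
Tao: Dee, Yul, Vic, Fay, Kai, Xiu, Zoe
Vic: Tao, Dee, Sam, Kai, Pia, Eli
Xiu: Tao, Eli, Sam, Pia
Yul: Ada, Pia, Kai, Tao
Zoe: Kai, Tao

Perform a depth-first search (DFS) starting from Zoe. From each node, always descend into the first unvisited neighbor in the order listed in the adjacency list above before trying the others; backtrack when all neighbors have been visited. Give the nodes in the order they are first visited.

Visit Zoe
Zoe → Kai
Kai → Yul
Yul → Ada
Ada → Mae
Mae → Dee
Dee → Vic
Vic → Tao
Tao → Fay
Tao → Xiu
Xiu → Eli
Eli → Sam
Sam → Pia

Zoe Kai Yul Ada Mae Dee Vic Tao Fay Xiu Eli Sam Pia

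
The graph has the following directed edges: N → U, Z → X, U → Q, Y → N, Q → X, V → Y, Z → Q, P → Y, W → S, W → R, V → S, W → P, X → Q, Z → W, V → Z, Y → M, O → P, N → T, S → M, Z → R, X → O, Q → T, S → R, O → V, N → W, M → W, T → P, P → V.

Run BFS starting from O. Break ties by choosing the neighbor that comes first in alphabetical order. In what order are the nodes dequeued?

O → P → V → Y → S → Z → M → N → R → Q → W → X → T → U

Visit O; enqueue P, V → queue [P, V]
Visit P; enqueue Y → queue [V, Y]
Visit V; enqueue S, Z → queue [Y, S, Z]
Visit Y; enqueue M, N → queue [S, Z, M, N]
Visit S; enqueue R → queue [Z, M, N, R]
Visit Z; enqueue Q, W, X → queue [M, N, R, Q, W, X]
Visit M → queue [N, R, Q, W, X]
Visit N; enqueue T, U → queue [R, Q, W, X, T, U]
Visit R → queue [Q, W, X, T, U]
Visit Q → queue [W, X, T, U]
Visit W → queue [X, T, U]
Visit X → queue [T, U]
Visit T → queue [U]
Visit U → queue []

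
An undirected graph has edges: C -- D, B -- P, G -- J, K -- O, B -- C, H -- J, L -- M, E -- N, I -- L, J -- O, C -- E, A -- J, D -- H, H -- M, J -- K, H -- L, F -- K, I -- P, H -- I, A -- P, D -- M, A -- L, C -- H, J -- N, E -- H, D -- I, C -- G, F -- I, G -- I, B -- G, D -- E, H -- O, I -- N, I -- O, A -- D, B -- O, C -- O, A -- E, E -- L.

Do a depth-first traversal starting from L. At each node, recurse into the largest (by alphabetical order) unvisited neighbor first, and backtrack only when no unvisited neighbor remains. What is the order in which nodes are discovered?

L, M, H, O, K, J, N, I, P, B, G, C, E, D, A, F

Visit L
L → M
M → H
H → O
O → K
K → J
J → N
N → I
I → P
P → B
B → G
G → C
C → E
E → D
D → A
I → F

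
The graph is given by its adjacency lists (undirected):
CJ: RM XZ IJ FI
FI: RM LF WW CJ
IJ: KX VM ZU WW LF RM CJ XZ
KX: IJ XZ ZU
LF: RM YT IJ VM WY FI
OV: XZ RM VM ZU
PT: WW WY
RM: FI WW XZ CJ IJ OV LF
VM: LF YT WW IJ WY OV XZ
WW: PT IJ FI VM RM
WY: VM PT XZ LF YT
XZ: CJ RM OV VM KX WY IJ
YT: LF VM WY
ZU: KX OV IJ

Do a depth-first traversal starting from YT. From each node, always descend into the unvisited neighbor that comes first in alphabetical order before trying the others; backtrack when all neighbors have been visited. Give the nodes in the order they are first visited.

YT → LF → FI → CJ → IJ → KX → XZ → OV → RM → WW → PT → WY → VM → ZU

Visit YT
YT → LF
LF → FI
FI → CJ
CJ → IJ
IJ → KX
KX → XZ
XZ → OV
OV → RM
RM → WW
WW → PT
PT → WY
WY → VM
OV → ZU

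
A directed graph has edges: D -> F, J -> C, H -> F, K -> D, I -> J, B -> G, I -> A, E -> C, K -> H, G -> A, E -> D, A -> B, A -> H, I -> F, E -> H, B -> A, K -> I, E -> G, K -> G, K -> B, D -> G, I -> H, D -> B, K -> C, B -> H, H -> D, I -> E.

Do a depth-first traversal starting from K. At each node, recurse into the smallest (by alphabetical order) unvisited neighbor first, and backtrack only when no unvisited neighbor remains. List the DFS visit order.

K, B, A, H, D, F, G, C, I, E, J

Visit K
K → B
B → A
A → H
H → D
D → F
D → G
K → C
K → I
I → E
I → J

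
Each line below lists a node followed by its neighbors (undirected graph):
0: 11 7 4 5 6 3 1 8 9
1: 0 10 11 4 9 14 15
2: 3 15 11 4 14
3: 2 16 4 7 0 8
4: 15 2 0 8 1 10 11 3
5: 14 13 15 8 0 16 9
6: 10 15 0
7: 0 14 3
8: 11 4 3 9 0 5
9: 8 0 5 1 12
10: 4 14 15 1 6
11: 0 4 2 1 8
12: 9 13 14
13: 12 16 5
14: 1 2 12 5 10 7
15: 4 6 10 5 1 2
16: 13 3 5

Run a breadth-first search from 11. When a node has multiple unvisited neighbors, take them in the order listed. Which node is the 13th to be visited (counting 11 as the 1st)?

10

Visit 11; enqueue 0, 4, 2, 1, 8 → queue [0, 4, 2, 1, 8]
Visit 0; enqueue 7, 5, 6, 3, 9 → queue [4, 2, 1, 8, 7, 5, 6, 3, 9]
Visit 4; enqueue 15, 10 → queue [2, 1, 8, 7, 5, 6, 3, 9, 15, 10]
Visit 2; enqueue 14 → queue [1, 8, 7, 5, 6, 3, 9, 15, 10, 14]
Visit 1 → queue [8, 7, 5, 6, 3, 9, 15, 10, 14]
Visit 8 → queue [7, 5, 6, 3, 9, 15, 10, 14]
Visit 7 → queue [5, 6, 3, 9, 15, 10, 14]
Visit 5; enqueue 13, 16 → queue [6, 3, 9, 15, 10, 14, 13, 16]
Visit 6 → queue [3, 9, 15, 10, 14, 13, 16]
Visit 3 → queue [9, 15, 10, 14, 13, 16]
Visit 9; enqueue 12 → queue [15, 10, 14, 13, 16, 12]
Visit 15 → queue [10, 14, 13, 16, 12]
Visit 10 → queue [14, 13, 16, 12]
Visit 14 → queue [13, 16, 12]
Visit 13 → queue [16, 12]
Visit 16 → queue [12]
Visit 12 → queue []

Visit order: 11, 0, 4, 2, 1, 8, 7, 5, 6, 3, 9, 15, 10, 14, 13, 16, 12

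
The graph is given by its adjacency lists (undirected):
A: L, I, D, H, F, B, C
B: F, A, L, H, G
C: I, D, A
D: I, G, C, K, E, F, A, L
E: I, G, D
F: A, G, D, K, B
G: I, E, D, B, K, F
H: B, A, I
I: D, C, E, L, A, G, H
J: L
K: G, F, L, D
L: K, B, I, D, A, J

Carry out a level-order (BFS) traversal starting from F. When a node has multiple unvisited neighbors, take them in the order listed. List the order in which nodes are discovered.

F, A, G, D, K, B, L, I, H, C, E, J

Visit F; enqueue A, G, D, K, B → queue [A, G, D, K, B]
Visit A; enqueue L, I, H, C → queue [G, D, K, B, L, I, H, C]
Visit G; enqueue E → queue [D, K, B, L, I, H, C, E]
Visit D → queue [K, B, L, I, H, C, E]
Visit K → queue [B, L, I, H, C, E]
Visit B → queue [L, I, H, C, E]
Visit L; enqueue J → queue [I, H, C, E, J]
Visit I → queue [H, C, E, J]
Visit H → queue [C, E, J]
Visit C → queue [E, J]
Visit E → queue [J]
Visit J → queue []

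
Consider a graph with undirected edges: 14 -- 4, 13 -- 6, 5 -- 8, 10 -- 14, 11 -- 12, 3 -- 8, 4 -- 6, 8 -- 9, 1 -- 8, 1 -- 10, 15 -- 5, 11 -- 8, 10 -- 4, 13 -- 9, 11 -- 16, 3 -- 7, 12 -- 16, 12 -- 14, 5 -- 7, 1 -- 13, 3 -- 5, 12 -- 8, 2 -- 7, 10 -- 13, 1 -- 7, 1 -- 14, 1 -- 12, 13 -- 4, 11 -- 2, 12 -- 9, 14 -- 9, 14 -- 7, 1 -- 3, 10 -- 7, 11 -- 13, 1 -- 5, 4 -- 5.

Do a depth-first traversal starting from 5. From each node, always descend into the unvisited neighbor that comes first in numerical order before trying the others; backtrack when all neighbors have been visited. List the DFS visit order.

Visit 5
5 → 1
1 → 3
3 → 7
7 → 2
2 → 11
11 → 8
8 → 9
9 → 12
12 → 14
14 → 4
4 → 6
6 → 13
13 → 10
12 → 16
5 → 15

5, 1, 3, 7, 2, 11, 8, 9, 12, 14, 4, 6, 13, 10, 16, 15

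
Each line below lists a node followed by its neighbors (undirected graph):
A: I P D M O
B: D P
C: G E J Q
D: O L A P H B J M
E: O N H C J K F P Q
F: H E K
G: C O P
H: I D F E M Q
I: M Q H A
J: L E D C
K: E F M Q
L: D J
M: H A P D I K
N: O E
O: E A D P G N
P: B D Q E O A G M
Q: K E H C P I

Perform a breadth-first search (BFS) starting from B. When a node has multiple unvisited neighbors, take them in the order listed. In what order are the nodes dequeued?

B, D, P, O, L, A, H, J, M, Q, E, G, N, I, F, C, K

Visit B; enqueue D, P → queue [D, P]
Visit D; enqueue O, L, A, H, J, M → queue [P, O, L, A, H, J, M]
Visit P; enqueue Q, E, G → queue [O, L, A, H, J, M, Q, E, G]
Visit O; enqueue N → queue [L, A, H, J, M, Q, E, G, N]
Visit L → queue [A, H, J, M, Q, E, G, N]
Visit A; enqueue I → queue [H, J, M, Q, E, G, N, I]
Visit H; enqueue F → queue [J, M, Q, E, G, N, I, F]
Visit J; enqueue C → queue [M, Q, E, G, N, I, F, C]
Visit M; enqueue K → queue [Q, E, G, N, I, F, C, K]
Visit Q → queue [E, G, N, I, F, C, K]
Visit E → queue [G, N, I, F, C, K]
Visit G → queue [N, I, F, C, K]
Visit N → queue [I, F, C, K]
Visit I → queue [F, C, K]
Visit F → queue [C, K]
Visit C → queue [K]
Visit K → queue []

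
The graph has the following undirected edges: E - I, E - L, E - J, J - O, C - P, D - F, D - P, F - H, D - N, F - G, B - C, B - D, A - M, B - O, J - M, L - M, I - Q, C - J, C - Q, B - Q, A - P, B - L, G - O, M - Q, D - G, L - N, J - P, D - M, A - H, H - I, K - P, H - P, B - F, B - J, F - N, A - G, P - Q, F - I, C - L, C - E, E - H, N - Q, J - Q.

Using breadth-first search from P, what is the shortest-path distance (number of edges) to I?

Level 0: P
Level 1: A, C, D, H, J, K, Q
Level 2: B, E, F, G, I, L, M, N, O
I first appears at level 2.

2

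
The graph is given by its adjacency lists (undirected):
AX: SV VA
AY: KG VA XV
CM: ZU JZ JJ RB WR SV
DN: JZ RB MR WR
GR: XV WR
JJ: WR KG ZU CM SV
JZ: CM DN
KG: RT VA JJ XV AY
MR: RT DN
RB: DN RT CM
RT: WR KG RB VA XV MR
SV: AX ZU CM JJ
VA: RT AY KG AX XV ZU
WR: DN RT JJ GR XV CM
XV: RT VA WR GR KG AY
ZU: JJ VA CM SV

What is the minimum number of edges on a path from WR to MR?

Level 0: WR
Level 1: CM, DN, GR, JJ, RT, XV
Level 2: AY, JZ, KG, MR, RB, SV, VA, ZU
Level 3: AX
MR first appears at level 2.

2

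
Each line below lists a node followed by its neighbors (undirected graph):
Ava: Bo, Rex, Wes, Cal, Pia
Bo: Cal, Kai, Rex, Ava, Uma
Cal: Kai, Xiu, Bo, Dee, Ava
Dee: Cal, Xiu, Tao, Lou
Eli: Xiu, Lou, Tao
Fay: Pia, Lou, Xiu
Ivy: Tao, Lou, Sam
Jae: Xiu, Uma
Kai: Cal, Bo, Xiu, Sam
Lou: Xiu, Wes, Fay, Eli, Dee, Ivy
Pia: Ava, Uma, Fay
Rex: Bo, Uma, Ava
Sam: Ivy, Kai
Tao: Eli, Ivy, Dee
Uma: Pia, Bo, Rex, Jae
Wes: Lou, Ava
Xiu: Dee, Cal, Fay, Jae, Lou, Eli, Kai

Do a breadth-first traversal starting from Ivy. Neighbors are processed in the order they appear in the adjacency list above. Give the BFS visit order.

Visit Ivy; enqueue Tao, Lou, Sam → queue [Tao, Lou, Sam]
Visit Tao; enqueue Eli, Dee → queue [Lou, Sam, Eli, Dee]
Visit Lou; enqueue Xiu, Wes, Fay → queue [Sam, Eli, Dee, Xiu, Wes, Fay]
Visit Sam; enqueue Kai → queue [Eli, Dee, Xiu, Wes, Fay, Kai]
Visit Eli → queue [Dee, Xiu, Wes, Fay, Kai]
Visit Dee; enqueue Cal → queue [Xiu, Wes, Fay, Kai, Cal]
Visit Xiu; enqueue Jae → queue [Wes, Fay, Kai, Cal, Jae]
Visit Wes; enqueue Ava → queue [Fay, Kai, Cal, Jae, Ava]
Visit Fay; enqueue Pia → queue [Kai, Cal, Jae, Ava, Pia]
Visit Kai; enqueue Bo → queue [Cal, Jae, Ava, Pia, Bo]
Visit Cal → queue [Jae, Ava, Pia, Bo]
Visit Jae; enqueue Uma → queue [Ava, Pia, Bo, Uma]
Visit Ava; enqueue Rex → queue [Pia, Bo, Uma, Rex]
Visit Pia → queue [Bo, Uma, Rex]
Visit Bo → queue [Uma, Rex]
Visit Uma → queue [Rex]
Visit Rex → queue []

Ivy, Tao, Lou, Sam, Eli, Dee, Xiu, Wes, Fay, Kai, Cal, Jae, Ava, Pia, Bo, Uma, Rex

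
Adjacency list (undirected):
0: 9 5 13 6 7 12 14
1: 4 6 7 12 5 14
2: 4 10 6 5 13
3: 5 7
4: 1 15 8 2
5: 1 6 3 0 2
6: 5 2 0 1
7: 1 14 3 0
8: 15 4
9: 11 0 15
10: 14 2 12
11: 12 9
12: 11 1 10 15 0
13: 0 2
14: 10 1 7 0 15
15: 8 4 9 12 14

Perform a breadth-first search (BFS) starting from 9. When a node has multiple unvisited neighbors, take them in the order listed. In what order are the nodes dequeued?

9 11 0 15 12 5 13 6 7 14 8 4 1 10 3 2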